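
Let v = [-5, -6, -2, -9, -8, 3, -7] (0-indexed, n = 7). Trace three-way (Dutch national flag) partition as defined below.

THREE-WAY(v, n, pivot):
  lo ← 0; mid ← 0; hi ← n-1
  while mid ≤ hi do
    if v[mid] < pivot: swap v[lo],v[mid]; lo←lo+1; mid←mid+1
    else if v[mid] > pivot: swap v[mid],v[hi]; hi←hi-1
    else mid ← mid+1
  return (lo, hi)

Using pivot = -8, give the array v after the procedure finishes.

pivot = -8; lo=0, mid=0, hi=6
v[mid]=-5>-8: swap v[0],v[6]; hi=5 → [-7, -6, -2, -9, -8, 3, -5]
v[mid]=-7>-8: swap v[0],v[5]; hi=4 → [3, -6, -2, -9, -8, -7, -5]
v[mid]=3>-8: swap v[0],v[4]; hi=3 → [-8, -6, -2, -9, 3, -7, -5]
v[mid]=-8=-8: mid=1
v[mid]=-6>-8: swap v[1],v[3]; hi=2 → [-8, -9, -2, -6, 3, -7, -5]
v[mid]=-9<-8: swap v[0],v[1]; lo=1,mid=2 → [-9, -8, -2, -6, 3, -7, -5]
v[mid]=-2>-8: swap v[2],v[2]; hi=1 → [-9, -8, -2, -6, 3, -7, -5]
end: lo=1, hi=1; v = [-9, -8, -2, -6, 3, -7, -5]

[-9, -8, -2, -6, 3, -7, -5]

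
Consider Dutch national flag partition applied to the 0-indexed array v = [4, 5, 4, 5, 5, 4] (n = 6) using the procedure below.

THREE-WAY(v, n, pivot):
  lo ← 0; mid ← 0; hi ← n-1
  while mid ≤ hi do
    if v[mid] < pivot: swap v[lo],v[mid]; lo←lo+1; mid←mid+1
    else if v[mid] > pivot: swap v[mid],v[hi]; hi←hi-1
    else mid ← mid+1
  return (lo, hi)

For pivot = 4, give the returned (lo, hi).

pivot = 4; lo=0, mid=0, hi=5
v[mid]=4=4: mid=1
v[mid]=5>4: swap v[1],v[5]; hi=4 → [4, 4, 4, 5, 5, 5]
v[mid]=4=4: mid=2
v[mid]=4=4: mid=3
v[mid]=5>4: swap v[3],v[4]; hi=3 → [4, 4, 4, 5, 5, 5]
v[mid]=5>4: swap v[3],v[3]; hi=2 → [4, 4, 4, 5, 5, 5]
end: lo=0, hi=2; v = [4, 4, 4, 5, 5, 5]

(0, 2)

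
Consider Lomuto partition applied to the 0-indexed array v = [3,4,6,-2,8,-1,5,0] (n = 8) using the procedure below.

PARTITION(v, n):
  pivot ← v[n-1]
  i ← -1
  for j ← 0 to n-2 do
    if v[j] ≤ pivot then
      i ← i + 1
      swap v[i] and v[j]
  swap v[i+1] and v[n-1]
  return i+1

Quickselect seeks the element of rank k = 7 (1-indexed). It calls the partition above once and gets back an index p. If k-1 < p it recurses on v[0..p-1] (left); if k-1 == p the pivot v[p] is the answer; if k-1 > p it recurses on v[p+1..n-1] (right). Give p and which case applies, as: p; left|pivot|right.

pivot = v[7] = 0; i = -1
j=0: v[0]=3 > 0 → no swap
j=1: v[1]=4 > 0 → no swap
j=2: v[2]=6 > 0 → no swap
j=3: v[3]=-2 ≤ 0 → i=0, swap v[0],v[3] → [-2,4,6,3,8,-1,5,0]
j=4: v[4]=8 > 0 → no swap
j=5: v[5]=-1 ≤ 0 → i=1, swap v[1],v[5] → [-2,-1,6,3,8,4,5,0]
j=6: v[6]=5 > 0 → no swap
final swap v[2],v[7] → [-2,-1,0,3,8,4,5,6]; return 2
p = 2; k-1 = 6 > 2 ⇒ right

2; right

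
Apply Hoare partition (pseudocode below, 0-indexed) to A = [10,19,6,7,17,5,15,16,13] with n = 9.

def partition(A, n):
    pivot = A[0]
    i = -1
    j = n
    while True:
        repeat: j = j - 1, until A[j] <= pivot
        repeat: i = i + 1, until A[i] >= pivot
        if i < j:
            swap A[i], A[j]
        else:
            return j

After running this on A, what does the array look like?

pivot = A[0] = 10; i = -1, j = 9
j→5 (A[5]=5≤10), i→0 (A[0]=10≥10); i<j, swap → [5,19,6,7,17,10,15,16,13]
j→3 (A[3]=7≤10), i→1 (A[1]=19≥10); i<j, swap → [5,7,6,19,17,10,15,16,13]
j→2, i→3; i≥j, return j=2. A = [5,7,6,19,17,10,15,16,13]

[5,7,6,19,17,10,15,16,13]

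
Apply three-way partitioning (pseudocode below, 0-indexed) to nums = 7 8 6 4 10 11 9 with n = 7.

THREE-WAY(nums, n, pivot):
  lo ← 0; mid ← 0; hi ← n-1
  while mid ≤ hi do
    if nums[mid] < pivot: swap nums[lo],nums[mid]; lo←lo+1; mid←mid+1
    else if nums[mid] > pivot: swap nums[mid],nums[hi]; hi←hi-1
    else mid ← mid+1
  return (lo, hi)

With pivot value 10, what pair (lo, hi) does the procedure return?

(5, 5)

pivot = 10; lo=0, mid=0, hi=6
nums[mid]=7<10: swap nums[0],nums[0]; lo=1,mid=1 → 7 8 6 4 10 11 9
nums[mid]=8<10: swap nums[1],nums[1]; lo=2,mid=2 → 7 8 6 4 10 11 9
nums[mid]=6<10: swap nums[2],nums[2]; lo=3,mid=3 → 7 8 6 4 10 11 9
nums[mid]=4<10: swap nums[3],nums[3]; lo=4,mid=4 → 7 8 6 4 10 11 9
nums[mid]=10=10: mid=5
nums[mid]=11>10: swap nums[5],nums[6]; hi=5 → 7 8 6 4 10 9 11
nums[mid]=9<10: swap nums[4],nums[5]; lo=5,mid=6 → 7 8 6 4 9 10 11
end: lo=5, hi=5; nums = 7 8 6 4 9 10 11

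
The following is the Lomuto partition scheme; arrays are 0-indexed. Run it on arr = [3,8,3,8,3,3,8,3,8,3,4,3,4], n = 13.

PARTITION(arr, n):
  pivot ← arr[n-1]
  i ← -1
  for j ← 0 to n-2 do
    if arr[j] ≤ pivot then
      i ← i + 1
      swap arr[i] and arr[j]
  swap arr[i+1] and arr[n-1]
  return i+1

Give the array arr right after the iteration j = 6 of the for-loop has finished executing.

[3,3,3,3,8,8,8,3,8,3,4,3,4]

pivot=4, i=-1
j=0: 3≤4, i=0, swap(0,0) ⇒ [3,8,3,8,3,3,8,3,8,3,4,3,4]
j=1: 8>4, skip
j=2: 3≤4, i=1, swap(1,2) ⇒ [3,3,8,8,3,3,8,3,8,3,4,3,4]
j=3: 8>4, skip
j=4: 3≤4, i=2, swap(2,4) ⇒ [3,3,3,8,8,3,8,3,8,3,4,3,4]
j=5: 3≤4, i=3, swap(3,5) ⇒ [3,3,3,3,8,8,8,3,8,3,4,3,4]
j=6: 8>4, skip
(after j=6) arr = [3,3,3,3,8,8,8,3,8,3,4,3,4]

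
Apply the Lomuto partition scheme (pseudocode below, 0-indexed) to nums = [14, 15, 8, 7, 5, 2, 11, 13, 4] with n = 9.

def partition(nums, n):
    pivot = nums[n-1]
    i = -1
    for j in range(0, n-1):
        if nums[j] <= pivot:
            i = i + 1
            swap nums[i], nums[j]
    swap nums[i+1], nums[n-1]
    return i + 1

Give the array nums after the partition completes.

pivot = nums[8] = 4; i = -1
j=0: nums[0]=14 > 4 → no swap
j=1: nums[1]=15 > 4 → no swap
j=2: nums[2]=8 > 4 → no swap
j=3: nums[3]=7 > 4 → no swap
j=4: nums[4]=5 > 4 → no swap
j=5: nums[5]=2 ≤ 4 → i=0, swap nums[0],nums[5] → [2, 15, 8, 7, 5, 14, 11, 13, 4]
j=6: nums[6]=11 > 4 → no swap
j=7: nums[7]=13 > 4 → no swap
final swap nums[1],nums[8] → [2, 4, 8, 7, 5, 14, 11, 13, 15]; return 1

[2, 4, 8, 7, 5, 14, 11, 13, 15]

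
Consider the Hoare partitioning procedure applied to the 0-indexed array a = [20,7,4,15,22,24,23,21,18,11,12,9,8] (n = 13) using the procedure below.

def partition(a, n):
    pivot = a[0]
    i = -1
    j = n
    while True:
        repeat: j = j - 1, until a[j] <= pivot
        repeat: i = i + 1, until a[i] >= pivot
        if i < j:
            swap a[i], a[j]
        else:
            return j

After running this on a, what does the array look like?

pivot = a[0] = 20; i = -1, j = 13
j→12 (a[12]=8≤20), i→0 (a[0]=20≥20); i<j, swap → [8,7,4,15,22,24,23,21,18,11,12,9,20]
j→11 (a[11]=9≤20), i→4 (a[4]=22≥20); i<j, swap → [8,7,4,15,9,24,23,21,18,11,12,22,20]
j→10 (a[10]=12≤20), i→5 (a[5]=24≥20); i<j, swap → [8,7,4,15,9,12,23,21,18,11,24,22,20]
j→9 (a[9]=11≤20), i→6 (a[6]=23≥20); i<j, swap → [8,7,4,15,9,12,11,21,18,23,24,22,20]
j→8 (a[8]=18≤20), i→7 (a[7]=21≥20); i<j, swap → [8,7,4,15,9,12,11,18,21,23,24,22,20]
j→7, i→8; i≥j, return j=7. a = [8,7,4,15,9,12,11,18,21,23,24,22,20]

[8,7,4,15,9,12,11,18,21,23,24,22,20]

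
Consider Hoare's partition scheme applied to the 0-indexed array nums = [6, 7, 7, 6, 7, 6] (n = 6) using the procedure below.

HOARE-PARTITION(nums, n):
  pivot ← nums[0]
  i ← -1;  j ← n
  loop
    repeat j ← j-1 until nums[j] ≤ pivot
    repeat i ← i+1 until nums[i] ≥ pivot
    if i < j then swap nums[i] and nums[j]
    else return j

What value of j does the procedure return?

pivot = nums[0] = 6; i = -1, j = 6
j→5 (nums[5]=6≤6), i→0 (nums[0]=6≥6); i<j, swap → [6, 7, 7, 6, 7, 6]
j→3 (nums[3]=6≤6), i→1 (nums[1]=7≥6); i<j, swap → [6, 6, 7, 7, 7, 6]
j→1, i→2; i≥j, return j=1. nums = [6, 6, 7, 7, 7, 6]

1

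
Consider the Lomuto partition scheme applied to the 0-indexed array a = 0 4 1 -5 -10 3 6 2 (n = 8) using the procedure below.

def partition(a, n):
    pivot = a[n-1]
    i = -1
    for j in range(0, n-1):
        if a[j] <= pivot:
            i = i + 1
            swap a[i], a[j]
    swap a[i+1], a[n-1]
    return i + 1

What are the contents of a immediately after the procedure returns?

0 1 -5 -10 2 3 6 4

pivot = a[7] = 2; i = -1
j=0: a[0]=0 ≤ 2 → i=0, swap a[0],a[0] (no change) → 0 4 1 -5 -10 3 6 2
j=1: a[1]=4 > 2 → no swap
j=2: a[2]=1 ≤ 2 → i=1, swap a[1],a[2] → 0 1 4 -5 -10 3 6 2
j=3: a[3]=-5 ≤ 2 → i=2, swap a[2],a[3] → 0 1 -5 4 -10 3 6 2
j=4: a[4]=-10 ≤ 2 → i=3, swap a[3],a[4] → 0 1 -5 -10 4 3 6 2
j=5: a[5]=3 > 2 → no swap
j=6: a[6]=6 > 2 → no swap
final swap a[4],a[7] → 0 1 -5 -10 2 3 6 4; return 4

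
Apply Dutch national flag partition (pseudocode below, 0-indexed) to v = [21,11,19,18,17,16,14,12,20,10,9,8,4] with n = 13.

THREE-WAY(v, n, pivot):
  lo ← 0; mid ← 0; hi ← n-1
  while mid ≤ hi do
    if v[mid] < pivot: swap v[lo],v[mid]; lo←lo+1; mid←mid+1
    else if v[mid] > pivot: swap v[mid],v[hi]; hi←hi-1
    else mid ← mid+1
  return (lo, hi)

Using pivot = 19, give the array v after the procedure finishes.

lo=0 mid=0 hi=12
21>19: swap(0,12), hi=11 ⇒ [4,11,19,18,17,16,14,12,20,10,9,8,21]
4<19: swap(0,0), lo=1 mid=1 ⇒ [4,11,19,18,17,16,14,12,20,10,9,8,21]
11<19: swap(1,1), lo=2 mid=2 ⇒ [4,11,19,18,17,16,14,12,20,10,9,8,21]
19=19: mid=3
18<19: swap(2,3), lo=3 mid=4 ⇒ [4,11,18,19,17,16,14,12,20,10,9,8,21]
17<19: swap(3,4), lo=4 mid=5 ⇒ [4,11,18,17,19,16,14,12,20,10,9,8,21]
16<19: swap(4,5), lo=5 mid=6 ⇒ [4,11,18,17,16,19,14,12,20,10,9,8,21]
14<19: swap(5,6), lo=6 mid=7 ⇒ [4,11,18,17,16,14,19,12,20,10,9,8,21]
12<19: swap(6,7), lo=7 mid=8 ⇒ [4,11,18,17,16,14,12,19,20,10,9,8,21]
20>19: swap(8,11), hi=10 ⇒ [4,11,18,17,16,14,12,19,8,10,9,20,21]
8<19: swap(7,8), lo=8 mid=9 ⇒ [4,11,18,17,16,14,12,8,19,10,9,20,21]
10<19: swap(8,9), lo=9 mid=10 ⇒ [4,11,18,17,16,14,12,8,10,19,9,20,21]
9<19: swap(9,10), lo=10 mid=11 ⇒ [4,11,18,17,16,14,12,8,10,9,19,20,21]
done. lo=10 hi=10; v=[4,11,18,17,16,14,12,8,10,9,19,20,21]

[4,11,18,17,16,14,12,8,10,9,19,20,21]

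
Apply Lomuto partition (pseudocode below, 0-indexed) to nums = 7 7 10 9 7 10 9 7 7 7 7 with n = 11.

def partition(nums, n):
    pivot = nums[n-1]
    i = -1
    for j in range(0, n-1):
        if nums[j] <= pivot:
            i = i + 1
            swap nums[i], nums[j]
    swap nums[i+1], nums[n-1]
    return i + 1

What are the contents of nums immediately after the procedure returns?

7 7 7 7 7 7 7 9 10 10 9

pivot=7, i=-1
j=0: 7≤7, i=0, swap(0,0) ⇒ 7 7 10 9 7 10 9 7 7 7 7
j=1: 7≤7, i=1, swap(1,1) ⇒ 7 7 10 9 7 10 9 7 7 7 7
j=2: 10>7, skip
j=3: 9>7, skip
j=4: 7≤7, i=2, swap(2,4) ⇒ 7 7 7 9 10 10 9 7 7 7 7
j=5: 10>7, skip
j=6: 9>7, skip
j=7: 7≤7, i=3, swap(3,7) ⇒ 7 7 7 7 10 10 9 9 7 7 7
j=8: 7≤7, i=4, swap(4,8) ⇒ 7 7 7 7 7 10 9 9 10 7 7
j=9: 7≤7, i=5, swap(5,9) ⇒ 7 7 7 7 7 7 9 9 10 10 7
swap(6,10) ⇒ 7 7 7 7 7 7 7 9 10 10 9; return 6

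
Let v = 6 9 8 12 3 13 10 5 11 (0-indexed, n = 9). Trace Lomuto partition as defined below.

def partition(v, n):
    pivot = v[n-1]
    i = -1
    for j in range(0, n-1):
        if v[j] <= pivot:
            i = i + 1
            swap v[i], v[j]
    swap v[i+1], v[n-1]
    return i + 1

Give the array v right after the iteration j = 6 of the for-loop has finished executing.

6 9 8 3 10 13 12 5 11

pivot = v[8] = 11; i = -1
j=0: v[0]=6 ≤ 11 → i=0, swap v[0],v[0] (no change) → 6 9 8 12 3 13 10 5 11
j=1: v[1]=9 ≤ 11 → i=1, swap v[1],v[1] (no change) → 6 9 8 12 3 13 10 5 11
j=2: v[2]=8 ≤ 11 → i=2, swap v[2],v[2] (no change) → 6 9 8 12 3 13 10 5 11
j=3: v[3]=12 > 11 → no swap
j=4: v[4]=3 ≤ 11 → i=3, swap v[3],v[4] → 6 9 8 3 12 13 10 5 11
j=5: v[5]=13 > 11 → no swap
j=6: v[6]=10 ≤ 11 → i=4, swap v[4],v[6] → 6 9 8 3 10 13 12 5 11
(after j=6) v = 6 9 8 3 10 13 12 5 11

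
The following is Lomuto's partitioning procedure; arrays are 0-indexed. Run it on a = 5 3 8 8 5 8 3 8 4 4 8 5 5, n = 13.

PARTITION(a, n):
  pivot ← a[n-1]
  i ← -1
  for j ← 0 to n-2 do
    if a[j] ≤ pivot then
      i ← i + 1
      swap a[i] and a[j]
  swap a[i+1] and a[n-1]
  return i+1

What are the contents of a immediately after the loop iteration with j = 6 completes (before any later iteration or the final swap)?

pivot = a[12] = 5; i = -1
j=0: a[0]=5 ≤ 5 → i=0, swap a[0],a[0] (no change) → 5 3 8 8 5 8 3 8 4 4 8 5 5
j=1: a[1]=3 ≤ 5 → i=1, swap a[1],a[1] (no change) → 5 3 8 8 5 8 3 8 4 4 8 5 5
j=2: a[2]=8 > 5 → no swap
j=3: a[3]=8 > 5 → no swap
j=4: a[4]=5 ≤ 5 → i=2, swap a[2],a[4] → 5 3 5 8 8 8 3 8 4 4 8 5 5
j=5: a[5]=8 > 5 → no swap
j=6: a[6]=3 ≤ 5 → i=3, swap a[3],a[6] → 5 3 5 3 8 8 8 8 4 4 8 5 5
(after j=6) a = 5 3 5 3 8 8 8 8 4 4 8 5 5

5 3 5 3 8 8 8 8 4 4 8 5 5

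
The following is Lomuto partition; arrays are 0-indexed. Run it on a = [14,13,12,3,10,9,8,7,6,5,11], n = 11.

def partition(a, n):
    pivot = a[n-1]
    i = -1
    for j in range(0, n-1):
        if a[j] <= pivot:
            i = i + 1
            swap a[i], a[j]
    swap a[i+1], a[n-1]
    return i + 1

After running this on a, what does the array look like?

[3,10,9,8,7,6,5,11,12,14,13]

pivot = a[10] = 11; i = -1
j=0: a[0]=14 > 11 → no swap
j=1: a[1]=13 > 11 → no swap
j=2: a[2]=12 > 11 → no swap
j=3: a[3]=3 ≤ 11 → i=0, swap a[0],a[3] → [3,13,12,14,10,9,8,7,6,5,11]
j=4: a[4]=10 ≤ 11 → i=1, swap a[1],a[4] → [3,10,12,14,13,9,8,7,6,5,11]
j=5: a[5]=9 ≤ 11 → i=2, swap a[2],a[5] → [3,10,9,14,13,12,8,7,6,5,11]
j=6: a[6]=8 ≤ 11 → i=3, swap a[3],a[6] → [3,10,9,8,13,12,14,7,6,5,11]
j=7: a[7]=7 ≤ 11 → i=4, swap a[4],a[7] → [3,10,9,8,7,12,14,13,6,5,11]
j=8: a[8]=6 ≤ 11 → i=5, swap a[5],a[8] → [3,10,9,8,7,6,14,13,12,5,11]
j=9: a[9]=5 ≤ 11 → i=6, swap a[6],a[9] → [3,10,9,8,7,6,5,13,12,14,11]
final swap a[7],a[10] → [3,10,9,8,7,6,5,11,12,14,13]; return 7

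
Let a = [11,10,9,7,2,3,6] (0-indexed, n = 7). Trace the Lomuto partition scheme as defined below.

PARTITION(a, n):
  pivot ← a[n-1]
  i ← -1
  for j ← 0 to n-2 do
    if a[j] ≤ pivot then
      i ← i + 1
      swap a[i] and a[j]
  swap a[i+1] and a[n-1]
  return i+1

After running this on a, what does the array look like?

pivot=6, i=-1
j=0: 11>6, skip
j=1: 10>6, skip
j=2: 9>6, skip
j=3: 7>6, skip
j=4: 2≤6, i=0, swap(0,4) ⇒ [2,10,9,7,11,3,6]
j=5: 3≤6, i=1, swap(1,5) ⇒ [2,3,9,7,11,10,6]
swap(2,6) ⇒ [2,3,6,7,11,10,9]; return 2

[2,3,6,7,11,10,9]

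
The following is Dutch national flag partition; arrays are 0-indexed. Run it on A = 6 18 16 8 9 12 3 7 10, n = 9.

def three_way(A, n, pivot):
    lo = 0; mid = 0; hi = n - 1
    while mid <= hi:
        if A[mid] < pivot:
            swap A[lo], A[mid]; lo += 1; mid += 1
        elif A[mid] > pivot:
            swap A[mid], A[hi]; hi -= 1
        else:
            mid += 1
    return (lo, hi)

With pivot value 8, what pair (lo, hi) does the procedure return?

(3, 3)

pivot = 8; lo=0, mid=0, hi=8
A[mid]=6<8: swap A[0],A[0]; lo=1,mid=1 → 6 18 16 8 9 12 3 7 10
A[mid]=18>8: swap A[1],A[8]; hi=7 → 6 10 16 8 9 12 3 7 18
A[mid]=10>8: swap A[1],A[7]; hi=6 → 6 7 16 8 9 12 3 10 18
A[mid]=7<8: swap A[1],A[1]; lo=2,mid=2 → 6 7 16 8 9 12 3 10 18
A[mid]=16>8: swap A[2],A[6]; hi=5 → 6 7 3 8 9 12 16 10 18
A[mid]=3<8: swap A[2],A[2]; lo=3,mid=3 → 6 7 3 8 9 12 16 10 18
A[mid]=8=8: mid=4
A[mid]=9>8: swap A[4],A[5]; hi=4 → 6 7 3 8 12 9 16 10 18
A[mid]=12>8: swap A[4],A[4]; hi=3 → 6 7 3 8 12 9 16 10 18
end: lo=3, hi=3; A = 6 7 3 8 12 9 16 10 18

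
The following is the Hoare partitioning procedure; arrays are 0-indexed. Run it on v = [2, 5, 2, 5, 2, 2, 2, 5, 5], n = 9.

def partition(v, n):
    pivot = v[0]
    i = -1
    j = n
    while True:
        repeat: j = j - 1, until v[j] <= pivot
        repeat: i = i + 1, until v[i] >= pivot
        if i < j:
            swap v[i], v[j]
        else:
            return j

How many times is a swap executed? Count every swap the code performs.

3

pivot = v[0] = 2; i = -1, j = 9
j→6 (v[6]=2≤2), i→0 (v[0]=2≥2); i<j, swap → [2, 5, 2, 5, 2, 2, 2, 5, 5]
j→5 (v[5]=2≤2), i→1 (v[1]=5≥2); i<j, swap → [2, 2, 2, 5, 2, 5, 2, 5, 5]
j→4 (v[4]=2≤2), i→2 (v[2]=2≥2); i<j, swap → [2, 2, 2, 5, 2, 5, 2, 5, 5]
j→2, i→3; i≥j, return j=2. v = [2, 2, 2, 5, 2, 5, 2, 5, 5]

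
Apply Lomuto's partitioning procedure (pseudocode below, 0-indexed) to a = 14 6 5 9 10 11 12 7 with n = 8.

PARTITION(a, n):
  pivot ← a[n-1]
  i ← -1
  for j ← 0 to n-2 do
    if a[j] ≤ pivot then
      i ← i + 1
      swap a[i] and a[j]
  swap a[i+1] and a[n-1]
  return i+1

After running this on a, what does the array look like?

6 5 7 9 10 11 12 14

pivot=7, i=-1
j=0: 14>7, skip
j=1: 6≤7, i=0, swap(0,1) ⇒ 6 14 5 9 10 11 12 7
j=2: 5≤7, i=1, swap(1,2) ⇒ 6 5 14 9 10 11 12 7
j=3: 9>7, skip
j=4: 10>7, skip
j=5: 11>7, skip
j=6: 12>7, skip
swap(2,7) ⇒ 6 5 7 9 10 11 12 14; return 2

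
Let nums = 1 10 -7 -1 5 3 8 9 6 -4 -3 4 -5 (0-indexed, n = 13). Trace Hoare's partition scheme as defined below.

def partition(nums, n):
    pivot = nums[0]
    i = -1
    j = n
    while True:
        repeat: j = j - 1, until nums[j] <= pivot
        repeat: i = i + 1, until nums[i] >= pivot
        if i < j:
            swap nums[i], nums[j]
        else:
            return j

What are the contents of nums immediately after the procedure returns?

-5 -3 -7 -1 -4 3 8 9 6 5 10 4 1

pivot = nums[0] = 1; i = -1, j = 13
j→12 (nums[12]=-5≤1), i→0 (nums[0]=1≥1); i<j, swap → -5 10 -7 -1 5 3 8 9 6 -4 -3 4 1
j→10 (nums[10]=-3≤1), i→1 (nums[1]=10≥1); i<j, swap → -5 -3 -7 -1 5 3 8 9 6 -4 10 4 1
j→9 (nums[9]=-4≤1), i→4 (nums[4]=5≥1); i<j, swap → -5 -3 -7 -1 -4 3 8 9 6 5 10 4 1
j→4, i→5; i≥j, return j=4. nums = -5 -3 -7 -1 -4 3 8 9 6 5 10 4 1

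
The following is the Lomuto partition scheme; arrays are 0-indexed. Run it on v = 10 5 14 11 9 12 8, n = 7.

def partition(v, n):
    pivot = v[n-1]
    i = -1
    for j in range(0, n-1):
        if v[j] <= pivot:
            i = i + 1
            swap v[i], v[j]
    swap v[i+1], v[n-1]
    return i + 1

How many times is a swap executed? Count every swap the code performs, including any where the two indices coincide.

2

pivot=8, i=-1
j=0: 10>8, skip
j=1: 5≤8, i=0, swap(0,1) ⇒ 5 10 14 11 9 12 8
j=2: 14>8, skip
j=3: 11>8, skip
j=4: 9>8, skip
j=5: 12>8, skip
swap(1,6) ⇒ 5 8 14 11 9 12 10; return 1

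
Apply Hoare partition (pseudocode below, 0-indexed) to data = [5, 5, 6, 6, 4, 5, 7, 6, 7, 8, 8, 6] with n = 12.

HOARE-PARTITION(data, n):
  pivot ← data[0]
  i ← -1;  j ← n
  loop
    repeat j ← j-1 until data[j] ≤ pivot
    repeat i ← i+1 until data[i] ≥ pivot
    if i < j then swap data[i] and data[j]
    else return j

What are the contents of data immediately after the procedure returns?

[5, 4, 6, 6, 5, 5, 7, 6, 7, 8, 8, 6]

pivot=5
j stops at 5 (5), i stops at 0 (5); swap ⇒ [5, 5, 6, 6, 4, 5, 7, 6, 7, 8, 8, 6]
j stops at 4 (4), i stops at 1 (5); swap ⇒ [5, 4, 6, 6, 5, 5, 7, 6, 7, 8, 8, 6]
j stops at 1, i stops at 2; i≥j ⇒ return 1. data=[5, 4, 6, 6, 5, 5, 7, 6, 7, 8, 8, 6]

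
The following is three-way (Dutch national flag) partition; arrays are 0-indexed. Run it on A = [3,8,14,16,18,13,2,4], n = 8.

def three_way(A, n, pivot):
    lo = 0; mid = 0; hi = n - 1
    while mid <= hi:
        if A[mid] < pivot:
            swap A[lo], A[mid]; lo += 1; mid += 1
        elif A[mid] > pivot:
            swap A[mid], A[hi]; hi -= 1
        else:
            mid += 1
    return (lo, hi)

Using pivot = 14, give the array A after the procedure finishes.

[3,8,4,2,13,14,18,16]

pivot = 14; lo=0, mid=0, hi=7
A[mid]=3<14: swap A[0],A[0]; lo=1,mid=1 → [3,8,14,16,18,13,2,4]
A[mid]=8<14: swap A[1],A[1]; lo=2,mid=2 → [3,8,14,16,18,13,2,4]
A[mid]=14=14: mid=3
A[mid]=16>14: swap A[3],A[7]; hi=6 → [3,8,14,4,18,13,2,16]
A[mid]=4<14: swap A[2],A[3]; lo=3,mid=4 → [3,8,4,14,18,13,2,16]
A[mid]=18>14: swap A[4],A[6]; hi=5 → [3,8,4,14,2,13,18,16]
A[mid]=2<14: swap A[3],A[4]; lo=4,mid=5 → [3,8,4,2,14,13,18,16]
A[mid]=13<14: swap A[4],A[5]; lo=5,mid=6 → [3,8,4,2,13,14,18,16]
end: lo=5, hi=5; A = [3,8,4,2,13,14,18,16]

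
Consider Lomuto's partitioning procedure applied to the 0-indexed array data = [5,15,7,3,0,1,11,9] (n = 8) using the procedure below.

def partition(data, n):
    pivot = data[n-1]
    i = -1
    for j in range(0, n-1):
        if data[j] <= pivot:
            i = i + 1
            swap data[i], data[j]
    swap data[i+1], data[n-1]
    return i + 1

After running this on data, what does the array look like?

[5,7,3,0,1,9,11,15]

pivot=9, i=-1
j=0: 5≤9, i=0, swap(0,0) ⇒ [5,15,7,3,0,1,11,9]
j=1: 15>9, skip
j=2: 7≤9, i=1, swap(1,2) ⇒ [5,7,15,3,0,1,11,9]
j=3: 3≤9, i=2, swap(2,3) ⇒ [5,7,3,15,0,1,11,9]
j=4: 0≤9, i=3, swap(3,4) ⇒ [5,7,3,0,15,1,11,9]
j=5: 1≤9, i=4, swap(4,5) ⇒ [5,7,3,0,1,15,11,9]
j=6: 11>9, skip
swap(5,7) ⇒ [5,7,3,0,1,9,11,15]; return 5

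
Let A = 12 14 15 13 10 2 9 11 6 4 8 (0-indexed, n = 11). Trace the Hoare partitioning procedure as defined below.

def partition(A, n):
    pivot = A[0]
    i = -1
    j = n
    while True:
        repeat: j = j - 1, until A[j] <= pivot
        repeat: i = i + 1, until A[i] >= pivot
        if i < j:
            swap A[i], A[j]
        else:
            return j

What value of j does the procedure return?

pivot=12
j stops at 10 (8), i stops at 0 (12); swap ⇒ 8 14 15 13 10 2 9 11 6 4 12
j stops at 9 (4), i stops at 1 (14); swap ⇒ 8 4 15 13 10 2 9 11 6 14 12
j stops at 8 (6), i stops at 2 (15); swap ⇒ 8 4 6 13 10 2 9 11 15 14 12
j stops at 7 (11), i stops at 3 (13); swap ⇒ 8 4 6 11 10 2 9 13 15 14 12
j stops at 6, i stops at 7; i≥j ⇒ return 6. A=8 4 6 11 10 2 9 13 15 14 12

6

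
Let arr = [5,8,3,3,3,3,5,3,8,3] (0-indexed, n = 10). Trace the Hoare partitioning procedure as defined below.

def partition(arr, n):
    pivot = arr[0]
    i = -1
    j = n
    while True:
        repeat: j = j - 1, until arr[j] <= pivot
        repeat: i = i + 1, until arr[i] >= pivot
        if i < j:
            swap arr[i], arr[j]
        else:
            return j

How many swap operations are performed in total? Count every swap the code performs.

pivot = arr[0] = 5; i = -1, j = 10
j→9 (arr[9]=3≤5), i→0 (arr[0]=5≥5); i<j, swap → [3,8,3,3,3,3,5,3,8,5]
j→7 (arr[7]=3≤5), i→1 (arr[1]=8≥5); i<j, swap → [3,3,3,3,3,3,5,8,8,5]
j→6, i→6; i≥j, return j=6. arr = [3,3,3,3,3,3,5,8,8,5]

2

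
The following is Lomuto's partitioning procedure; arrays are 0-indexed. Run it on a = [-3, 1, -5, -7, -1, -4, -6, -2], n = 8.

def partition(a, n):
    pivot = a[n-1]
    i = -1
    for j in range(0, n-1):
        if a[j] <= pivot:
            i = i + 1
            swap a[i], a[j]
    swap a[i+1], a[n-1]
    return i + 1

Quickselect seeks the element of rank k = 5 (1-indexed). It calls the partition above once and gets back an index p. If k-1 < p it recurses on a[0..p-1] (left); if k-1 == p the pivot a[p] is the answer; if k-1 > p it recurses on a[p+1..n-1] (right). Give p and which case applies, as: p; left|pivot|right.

5; left

pivot=-2, i=-1
j=0: -3≤-2, i=0, swap(0,0) ⇒ [-3, 1, -5, -7, -1, -4, -6, -2]
j=1: 1>-2, skip
j=2: -5≤-2, i=1, swap(1,2) ⇒ [-3, -5, 1, -7, -1, -4, -6, -2]
j=3: -7≤-2, i=2, swap(2,3) ⇒ [-3, -5, -7, 1, -1, -4, -6, -2]
j=4: -1>-2, skip
j=5: -4≤-2, i=3, swap(3,5) ⇒ [-3, -5, -7, -4, -1, 1, -6, -2]
j=6: -6≤-2, i=4, swap(4,6) ⇒ [-3, -5, -7, -4, -6, 1, -1, -2]
swap(5,7) ⇒ [-3, -5, -7, -4, -6, -2, -1, 1]; return 5
p = 5; k-1 = 4 < 5 ⇒ left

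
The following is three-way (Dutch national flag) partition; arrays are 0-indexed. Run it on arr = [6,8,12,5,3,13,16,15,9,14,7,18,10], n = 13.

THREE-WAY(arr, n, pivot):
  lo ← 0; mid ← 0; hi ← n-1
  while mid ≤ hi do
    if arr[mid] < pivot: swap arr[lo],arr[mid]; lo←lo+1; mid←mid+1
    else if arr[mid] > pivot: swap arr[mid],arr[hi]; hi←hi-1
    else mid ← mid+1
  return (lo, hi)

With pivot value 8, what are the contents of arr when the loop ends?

pivot = 8; lo=0, mid=0, hi=12
arr[mid]=6<8: swap arr[0],arr[0]; lo=1,mid=1 → [6,8,12,5,3,13,16,15,9,14,7,18,10]
arr[mid]=8=8: mid=2
arr[mid]=12>8: swap arr[2],arr[12]; hi=11 → [6,8,10,5,3,13,16,15,9,14,7,18,12]
arr[mid]=10>8: swap arr[2],arr[11]; hi=10 → [6,8,18,5,3,13,16,15,9,14,7,10,12]
arr[mid]=18>8: swap arr[2],arr[10]; hi=9 → [6,8,7,5,3,13,16,15,9,14,18,10,12]
arr[mid]=7<8: swap arr[1],arr[2]; lo=2,mid=3 → [6,7,8,5,3,13,16,15,9,14,18,10,12]
arr[mid]=5<8: swap arr[2],arr[3]; lo=3,mid=4 → [6,7,5,8,3,13,16,15,9,14,18,10,12]
arr[mid]=3<8: swap arr[3],arr[4]; lo=4,mid=5 → [6,7,5,3,8,13,16,15,9,14,18,10,12]
arr[mid]=13>8: swap arr[5],arr[9]; hi=8 → [6,7,5,3,8,14,16,15,9,13,18,10,12]
arr[mid]=14>8: swap arr[5],arr[8]; hi=7 → [6,7,5,3,8,9,16,15,14,13,18,10,12]
arr[mid]=9>8: swap arr[5],arr[7]; hi=6 → [6,7,5,3,8,15,16,9,14,13,18,10,12]
arr[mid]=15>8: swap arr[5],arr[6]; hi=5 → [6,7,5,3,8,16,15,9,14,13,18,10,12]
arr[mid]=16>8: swap arr[5],arr[5]; hi=4 → [6,7,5,3,8,16,15,9,14,13,18,10,12]
end: lo=4, hi=4; arr = [6,7,5,3,8,16,15,9,14,13,18,10,12]

[6,7,5,3,8,16,15,9,14,13,18,10,12]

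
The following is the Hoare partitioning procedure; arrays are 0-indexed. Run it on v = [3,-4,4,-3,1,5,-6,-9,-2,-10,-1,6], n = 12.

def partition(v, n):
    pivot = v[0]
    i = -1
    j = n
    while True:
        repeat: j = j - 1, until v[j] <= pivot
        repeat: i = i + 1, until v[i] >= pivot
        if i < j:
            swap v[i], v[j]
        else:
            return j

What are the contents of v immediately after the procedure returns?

pivot = v[0] = 3; i = -1, j = 12
j→10 (v[10]=-1≤3), i→0 (v[0]=3≥3); i<j, swap → [-1,-4,4,-3,1,5,-6,-9,-2,-10,3,6]
j→9 (v[9]=-10≤3), i→2 (v[2]=4≥3); i<j, swap → [-1,-4,-10,-3,1,5,-6,-9,-2,4,3,6]
j→8 (v[8]=-2≤3), i→5 (v[5]=5≥3); i<j, swap → [-1,-4,-10,-3,1,-2,-6,-9,5,4,3,6]
j→7, i→8; i≥j, return j=7. v = [-1,-4,-10,-3,1,-2,-6,-9,5,4,3,6]

[-1,-4,-10,-3,1,-2,-6,-9,5,4,3,6]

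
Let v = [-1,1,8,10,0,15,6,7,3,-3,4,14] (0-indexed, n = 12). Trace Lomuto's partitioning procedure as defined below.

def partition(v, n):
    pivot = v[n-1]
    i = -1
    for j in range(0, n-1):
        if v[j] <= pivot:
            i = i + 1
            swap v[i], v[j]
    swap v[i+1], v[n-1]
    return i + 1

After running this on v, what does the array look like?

pivot=14, i=-1
j=0: -1≤14, i=0, swap(0,0) ⇒ [-1,1,8,10,0,15,6,7,3,-3,4,14]
j=1: 1≤14, i=1, swap(1,1) ⇒ [-1,1,8,10,0,15,6,7,3,-3,4,14]
j=2: 8≤14, i=2, swap(2,2) ⇒ [-1,1,8,10,0,15,6,7,3,-3,4,14]
j=3: 10≤14, i=3, swap(3,3) ⇒ [-1,1,8,10,0,15,6,7,3,-3,4,14]
j=4: 0≤14, i=4, swap(4,4) ⇒ [-1,1,8,10,0,15,6,7,3,-3,4,14]
j=5: 15>14, skip
j=6: 6≤14, i=5, swap(5,6) ⇒ [-1,1,8,10,0,6,15,7,3,-3,4,14]
j=7: 7≤14, i=6, swap(6,7) ⇒ [-1,1,8,10,0,6,7,15,3,-3,4,14]
j=8: 3≤14, i=7, swap(7,8) ⇒ [-1,1,8,10,0,6,7,3,15,-3,4,14]
j=9: -3≤14, i=8, swap(8,9) ⇒ [-1,1,8,10,0,6,7,3,-3,15,4,14]
j=10: 4≤14, i=9, swap(9,10) ⇒ [-1,1,8,10,0,6,7,3,-3,4,15,14]
swap(10,11) ⇒ [-1,1,8,10,0,6,7,3,-3,4,14,15]; return 10

[-1,1,8,10,0,6,7,3,-3,4,14,15]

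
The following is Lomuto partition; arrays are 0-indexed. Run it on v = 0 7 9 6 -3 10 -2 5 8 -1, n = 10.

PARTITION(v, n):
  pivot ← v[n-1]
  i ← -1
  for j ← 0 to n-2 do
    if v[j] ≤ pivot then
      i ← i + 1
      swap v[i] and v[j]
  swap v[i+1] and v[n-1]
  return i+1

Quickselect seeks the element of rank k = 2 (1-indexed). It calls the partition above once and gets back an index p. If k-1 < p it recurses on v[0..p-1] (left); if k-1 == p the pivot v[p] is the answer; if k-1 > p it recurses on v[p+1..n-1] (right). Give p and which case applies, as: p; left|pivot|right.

pivot = v[9] = -1; i = -1
j=0: v[0]=0 > -1 → no swap
j=1: v[1]=7 > -1 → no swap
j=2: v[2]=9 > -1 → no swap
j=3: v[3]=6 > -1 → no swap
j=4: v[4]=-3 ≤ -1 → i=0, swap v[0],v[4] → -3 7 9 6 0 10 -2 5 8 -1
j=5: v[5]=10 > -1 → no swap
j=6: v[6]=-2 ≤ -1 → i=1, swap v[1],v[6] → -3 -2 9 6 0 10 7 5 8 -1
j=7: v[7]=5 > -1 → no swap
j=8: v[8]=8 > -1 → no swap
final swap v[2],v[9] → -3 -2 -1 6 0 10 7 5 8 9; return 2
p = 2; k-1 = 1 < 2 ⇒ left

2; left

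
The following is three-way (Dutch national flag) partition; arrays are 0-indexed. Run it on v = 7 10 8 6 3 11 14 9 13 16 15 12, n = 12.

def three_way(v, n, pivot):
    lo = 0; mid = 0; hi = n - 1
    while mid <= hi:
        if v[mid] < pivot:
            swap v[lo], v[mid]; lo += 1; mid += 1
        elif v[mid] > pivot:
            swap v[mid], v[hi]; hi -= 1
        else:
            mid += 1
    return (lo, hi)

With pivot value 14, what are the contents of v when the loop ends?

pivot = 14; lo=0, mid=0, hi=11
v[mid]=7<14: swap v[0],v[0]; lo=1,mid=1 → 7 10 8 6 3 11 14 9 13 16 15 12
v[mid]=10<14: swap v[1],v[1]; lo=2,mid=2 → 7 10 8 6 3 11 14 9 13 16 15 12
v[mid]=8<14: swap v[2],v[2]; lo=3,mid=3 → 7 10 8 6 3 11 14 9 13 16 15 12
v[mid]=6<14: swap v[3],v[3]; lo=4,mid=4 → 7 10 8 6 3 11 14 9 13 16 15 12
v[mid]=3<14: swap v[4],v[4]; lo=5,mid=5 → 7 10 8 6 3 11 14 9 13 16 15 12
v[mid]=11<14: swap v[5],v[5]; lo=6,mid=6 → 7 10 8 6 3 11 14 9 13 16 15 12
v[mid]=14=14: mid=7
v[mid]=9<14: swap v[6],v[7]; lo=7,mid=8 → 7 10 8 6 3 11 9 14 13 16 15 12
v[mid]=13<14: swap v[7],v[8]; lo=8,mid=9 → 7 10 8 6 3 11 9 13 14 16 15 12
v[mid]=16>14: swap v[9],v[11]; hi=10 → 7 10 8 6 3 11 9 13 14 12 15 16
v[mid]=12<14: swap v[8],v[9]; lo=9,mid=10 → 7 10 8 6 3 11 9 13 12 14 15 16
v[mid]=15>14: swap v[10],v[10]; hi=9 → 7 10 8 6 3 11 9 13 12 14 15 16
end: lo=9, hi=9; v = 7 10 8 6 3 11 9 13 12 14 15 16

7 10 8 6 3 11 9 13 12 14 15 16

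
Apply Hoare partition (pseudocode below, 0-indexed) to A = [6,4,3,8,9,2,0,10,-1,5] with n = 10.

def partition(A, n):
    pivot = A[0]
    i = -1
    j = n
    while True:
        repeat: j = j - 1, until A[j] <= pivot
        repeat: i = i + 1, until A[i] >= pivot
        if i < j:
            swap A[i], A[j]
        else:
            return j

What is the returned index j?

5

pivot = A[0] = 6; i = -1, j = 10
j→9 (A[9]=5≤6), i→0 (A[0]=6≥6); i<j, swap → [5,4,3,8,9,2,0,10,-1,6]
j→8 (A[8]=-1≤6), i→3 (A[3]=8≥6); i<j, swap → [5,4,3,-1,9,2,0,10,8,6]
j→6 (A[6]=0≤6), i→4 (A[4]=9≥6); i<j, swap → [5,4,3,-1,0,2,9,10,8,6]
j→5, i→6; i≥j, return j=5. A = [5,4,3,-1,0,2,9,10,8,6]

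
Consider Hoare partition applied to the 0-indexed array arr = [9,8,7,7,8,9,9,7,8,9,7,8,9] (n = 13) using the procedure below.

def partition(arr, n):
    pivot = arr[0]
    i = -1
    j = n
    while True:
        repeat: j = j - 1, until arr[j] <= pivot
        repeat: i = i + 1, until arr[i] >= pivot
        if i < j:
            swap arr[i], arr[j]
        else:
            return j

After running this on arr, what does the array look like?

pivot=9
j stops at 12 (9), i stops at 0 (9); swap ⇒ [9,8,7,7,8,9,9,7,8,9,7,8,9]
j stops at 11 (8), i stops at 5 (9); swap ⇒ [9,8,7,7,8,8,9,7,8,9,7,9,9]
j stops at 10 (7), i stops at 6 (9); swap ⇒ [9,8,7,7,8,8,7,7,8,9,9,9,9]
j stops at 9, i stops at 9; i≥j ⇒ return 9. arr=[9,8,7,7,8,8,7,7,8,9,9,9,9]

[9,8,7,7,8,8,7,7,8,9,9,9,9]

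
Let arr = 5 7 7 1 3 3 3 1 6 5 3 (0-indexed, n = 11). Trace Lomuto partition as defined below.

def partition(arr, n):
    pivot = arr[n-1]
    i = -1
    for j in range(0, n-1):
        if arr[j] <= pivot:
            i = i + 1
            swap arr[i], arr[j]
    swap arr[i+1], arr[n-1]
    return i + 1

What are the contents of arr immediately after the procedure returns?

1 3 3 3 1 3 5 7 6 5 7

pivot=3, i=-1
j=0: 5>3, skip
j=1: 7>3, skip
j=2: 7>3, skip
j=3: 1≤3, i=0, swap(0,3) ⇒ 1 7 7 5 3 3 3 1 6 5 3
j=4: 3≤3, i=1, swap(1,4) ⇒ 1 3 7 5 7 3 3 1 6 5 3
j=5: 3≤3, i=2, swap(2,5) ⇒ 1 3 3 5 7 7 3 1 6 5 3
j=6: 3≤3, i=3, swap(3,6) ⇒ 1 3 3 3 7 7 5 1 6 5 3
j=7: 1≤3, i=4, swap(4,7) ⇒ 1 3 3 3 1 7 5 7 6 5 3
j=8: 6>3, skip
j=9: 5>3, skip
swap(5,10) ⇒ 1 3 3 3 1 3 5 7 6 5 7; return 5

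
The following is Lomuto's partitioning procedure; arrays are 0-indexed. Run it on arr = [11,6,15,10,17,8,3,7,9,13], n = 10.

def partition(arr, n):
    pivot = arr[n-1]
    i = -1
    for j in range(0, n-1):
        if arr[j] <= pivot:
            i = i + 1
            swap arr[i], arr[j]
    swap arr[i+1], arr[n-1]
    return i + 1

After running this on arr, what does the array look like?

pivot = arr[9] = 13; i = -1
j=0: arr[0]=11 ≤ 13 → i=0, swap arr[0],arr[0] (no change) → [11,6,15,10,17,8,3,7,9,13]
j=1: arr[1]=6 ≤ 13 → i=1, swap arr[1],arr[1] (no change) → [11,6,15,10,17,8,3,7,9,13]
j=2: arr[2]=15 > 13 → no swap
j=3: arr[3]=10 ≤ 13 → i=2, swap arr[2],arr[3] → [11,6,10,15,17,8,3,7,9,13]
j=4: arr[4]=17 > 13 → no swap
j=5: arr[5]=8 ≤ 13 → i=3, swap arr[3],arr[5] → [11,6,10,8,17,15,3,7,9,13]
j=6: arr[6]=3 ≤ 13 → i=4, swap arr[4],arr[6] → [11,6,10,8,3,15,17,7,9,13]
j=7: arr[7]=7 ≤ 13 → i=5, swap arr[5],arr[7] → [11,6,10,8,3,7,17,15,9,13]
j=8: arr[8]=9 ≤ 13 → i=6, swap arr[6],arr[8] → [11,6,10,8,3,7,9,15,17,13]
final swap arr[7],arr[9] → [11,6,10,8,3,7,9,13,17,15]; return 7

[11,6,10,8,3,7,9,13,17,15]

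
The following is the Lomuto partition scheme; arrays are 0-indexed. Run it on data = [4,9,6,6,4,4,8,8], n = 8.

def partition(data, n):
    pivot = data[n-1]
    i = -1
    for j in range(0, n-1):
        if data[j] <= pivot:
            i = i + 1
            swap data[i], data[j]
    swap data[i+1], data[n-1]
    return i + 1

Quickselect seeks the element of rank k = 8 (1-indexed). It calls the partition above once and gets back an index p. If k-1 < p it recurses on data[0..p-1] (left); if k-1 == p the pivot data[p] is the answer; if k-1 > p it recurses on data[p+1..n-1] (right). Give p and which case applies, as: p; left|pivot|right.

6; right

pivot=8, i=-1
j=0: 4≤8, i=0, swap(0,0) ⇒ [4,9,6,6,4,4,8,8]
j=1: 9>8, skip
j=2: 6≤8, i=1, swap(1,2) ⇒ [4,6,9,6,4,4,8,8]
j=3: 6≤8, i=2, swap(2,3) ⇒ [4,6,6,9,4,4,8,8]
j=4: 4≤8, i=3, swap(3,4) ⇒ [4,6,6,4,9,4,8,8]
j=5: 4≤8, i=4, swap(4,5) ⇒ [4,6,6,4,4,9,8,8]
j=6: 8≤8, i=5, swap(5,6) ⇒ [4,6,6,4,4,8,9,8]
swap(6,7) ⇒ [4,6,6,4,4,8,8,9]; return 6
p = 6; k-1 = 7 > 6 ⇒ right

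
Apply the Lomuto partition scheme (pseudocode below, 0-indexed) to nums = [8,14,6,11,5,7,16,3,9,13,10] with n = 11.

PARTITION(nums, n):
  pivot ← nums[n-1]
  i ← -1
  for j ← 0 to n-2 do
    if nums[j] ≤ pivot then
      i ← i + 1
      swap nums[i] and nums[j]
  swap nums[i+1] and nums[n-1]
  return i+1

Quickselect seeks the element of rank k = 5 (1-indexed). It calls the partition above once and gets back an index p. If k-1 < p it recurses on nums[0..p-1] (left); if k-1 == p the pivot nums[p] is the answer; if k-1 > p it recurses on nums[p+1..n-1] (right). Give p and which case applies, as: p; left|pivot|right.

pivot=10, i=-1
j=0: 8≤10, i=0, swap(0,0) ⇒ [8,14,6,11,5,7,16,3,9,13,10]
j=1: 14>10, skip
j=2: 6≤10, i=1, swap(1,2) ⇒ [8,6,14,11,5,7,16,3,9,13,10]
j=3: 11>10, skip
j=4: 5≤10, i=2, swap(2,4) ⇒ [8,6,5,11,14,7,16,3,9,13,10]
j=5: 7≤10, i=3, swap(3,5) ⇒ [8,6,5,7,14,11,16,3,9,13,10]
j=6: 16>10, skip
j=7: 3≤10, i=4, swap(4,7) ⇒ [8,6,5,7,3,11,16,14,9,13,10]
j=8: 9≤10, i=5, swap(5,8) ⇒ [8,6,5,7,3,9,16,14,11,13,10]
j=9: 13>10, skip
swap(6,10) ⇒ [8,6,5,7,3,9,10,14,11,13,16]; return 6
p = 6; k-1 = 4 < 6 ⇒ left

6; left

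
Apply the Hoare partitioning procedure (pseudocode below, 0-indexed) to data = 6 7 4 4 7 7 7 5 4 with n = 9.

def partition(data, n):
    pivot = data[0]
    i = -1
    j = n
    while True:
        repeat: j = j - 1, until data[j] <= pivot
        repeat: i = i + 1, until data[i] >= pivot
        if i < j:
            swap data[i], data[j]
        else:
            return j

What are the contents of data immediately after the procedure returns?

4 5 4 4 7 7 7 7 6

pivot=6
j stops at 8 (4), i stops at 0 (6); swap ⇒ 4 7 4 4 7 7 7 5 6
j stops at 7 (5), i stops at 1 (7); swap ⇒ 4 5 4 4 7 7 7 7 6
j stops at 3, i stops at 4; i≥j ⇒ return 3. data=4 5 4 4 7 7 7 7 6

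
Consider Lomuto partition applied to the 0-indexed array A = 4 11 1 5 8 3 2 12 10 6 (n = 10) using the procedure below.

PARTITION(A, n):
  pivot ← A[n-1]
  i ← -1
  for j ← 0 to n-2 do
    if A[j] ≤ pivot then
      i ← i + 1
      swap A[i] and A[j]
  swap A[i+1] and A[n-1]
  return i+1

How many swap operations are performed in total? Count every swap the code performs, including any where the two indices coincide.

pivot=6, i=-1
j=0: 4≤6, i=0, swap(0,0) ⇒ 4 11 1 5 8 3 2 12 10 6
j=1: 11>6, skip
j=2: 1≤6, i=1, swap(1,2) ⇒ 4 1 11 5 8 3 2 12 10 6
j=3: 5≤6, i=2, swap(2,3) ⇒ 4 1 5 11 8 3 2 12 10 6
j=4: 8>6, skip
j=5: 3≤6, i=3, swap(3,5) ⇒ 4 1 5 3 8 11 2 12 10 6
j=6: 2≤6, i=4, swap(4,6) ⇒ 4 1 5 3 2 11 8 12 10 6
j=7: 12>6, skip
j=8: 10>6, skip
swap(5,9) ⇒ 4 1 5 3 2 6 8 12 10 11; return 5

6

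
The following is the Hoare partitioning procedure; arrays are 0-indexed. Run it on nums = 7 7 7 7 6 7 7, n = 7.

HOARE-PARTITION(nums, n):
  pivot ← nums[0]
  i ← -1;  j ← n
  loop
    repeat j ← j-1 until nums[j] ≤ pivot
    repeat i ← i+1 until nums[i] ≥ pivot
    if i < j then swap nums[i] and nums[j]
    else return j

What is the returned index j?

pivot=7
j stops at 6 (7), i stops at 0 (7); swap ⇒ 7 7 7 7 6 7 7
j stops at 5 (7), i stops at 1 (7); swap ⇒ 7 7 7 7 6 7 7
j stops at 4 (6), i stops at 2 (7); swap ⇒ 7 7 6 7 7 7 7
j stops at 3, i stops at 3; i≥j ⇒ return 3. nums=7 7 6 7 7 7 7

3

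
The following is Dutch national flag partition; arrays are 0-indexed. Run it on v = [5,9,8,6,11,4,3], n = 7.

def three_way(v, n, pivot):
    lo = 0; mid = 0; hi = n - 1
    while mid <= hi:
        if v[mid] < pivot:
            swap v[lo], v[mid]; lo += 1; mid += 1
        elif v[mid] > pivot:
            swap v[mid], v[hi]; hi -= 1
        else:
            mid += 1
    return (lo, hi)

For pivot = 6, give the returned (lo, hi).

lo=0 mid=0 hi=6
5<6: swap(0,0), lo=1 mid=1 ⇒ [5,9,8,6,11,4,3]
9>6: swap(1,6), hi=5 ⇒ [5,3,8,6,11,4,9]
3<6: swap(1,1), lo=2 mid=2 ⇒ [5,3,8,6,11,4,9]
8>6: swap(2,5), hi=4 ⇒ [5,3,4,6,11,8,9]
4<6: swap(2,2), lo=3 mid=3 ⇒ [5,3,4,6,11,8,9]
6=6: mid=4
11>6: swap(4,4), hi=3 ⇒ [5,3,4,6,11,8,9]
done. lo=3 hi=3; v=[5,3,4,6,11,8,9]

(3, 3)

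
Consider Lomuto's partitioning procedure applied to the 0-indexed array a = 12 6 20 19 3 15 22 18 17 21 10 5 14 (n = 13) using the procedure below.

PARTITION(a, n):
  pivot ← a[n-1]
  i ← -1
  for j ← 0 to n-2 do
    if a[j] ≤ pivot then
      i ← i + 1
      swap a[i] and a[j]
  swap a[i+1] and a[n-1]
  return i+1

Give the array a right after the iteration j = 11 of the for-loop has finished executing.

pivot = a[12] = 14; i = -1
j=0: a[0]=12 ≤ 14 → i=0, swap a[0],a[0] (no change) → 12 6 20 19 3 15 22 18 17 21 10 5 14
j=1: a[1]=6 ≤ 14 → i=1, swap a[1],a[1] (no change) → 12 6 20 19 3 15 22 18 17 21 10 5 14
j=2: a[2]=20 > 14 → no swap
j=3: a[3]=19 > 14 → no swap
j=4: a[4]=3 ≤ 14 → i=2, swap a[2],a[4] → 12 6 3 19 20 15 22 18 17 21 10 5 14
j=5: a[5]=15 > 14 → no swap
j=6: a[6]=22 > 14 → no swap
j=7: a[7]=18 > 14 → no swap
j=8: a[8]=17 > 14 → no swap
j=9: a[9]=21 > 14 → no swap
j=10: a[10]=10 ≤ 14 → i=3, swap a[3],a[10] → 12 6 3 10 20 15 22 18 17 21 19 5 14
j=11: a[11]=5 ≤ 14 → i=4, swap a[4],a[11] → 12 6 3 10 5 15 22 18 17 21 19 20 14
(after j=11) a = 12 6 3 10 5 15 22 18 17 21 19 20 14

12 6 3 10 5 15 22 18 17 21 19 20 14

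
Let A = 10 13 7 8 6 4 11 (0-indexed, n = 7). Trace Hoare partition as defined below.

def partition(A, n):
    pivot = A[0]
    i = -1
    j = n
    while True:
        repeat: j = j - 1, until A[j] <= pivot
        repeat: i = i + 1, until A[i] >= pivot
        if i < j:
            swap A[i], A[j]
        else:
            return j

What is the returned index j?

pivot = A[0] = 10; i = -1, j = 7
j→5 (A[5]=4≤10), i→0 (A[0]=10≥10); i<j, swap → 4 13 7 8 6 10 11
j→4 (A[4]=6≤10), i→1 (A[1]=13≥10); i<j, swap → 4 6 7 8 13 10 11
j→3, i→4; i≥j, return j=3. A = 4 6 7 8 13 10 11

3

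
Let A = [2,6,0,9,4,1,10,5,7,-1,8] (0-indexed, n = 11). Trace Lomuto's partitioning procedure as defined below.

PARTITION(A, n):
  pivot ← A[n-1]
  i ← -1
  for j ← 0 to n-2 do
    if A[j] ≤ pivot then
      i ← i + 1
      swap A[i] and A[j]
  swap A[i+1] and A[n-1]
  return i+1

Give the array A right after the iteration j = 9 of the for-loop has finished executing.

[2,6,0,4,1,5,7,-1,10,9,8]

pivot = A[10] = 8; i = -1
j=0: A[0]=2 ≤ 8 → i=0, swap A[0],A[0] (no change) → [2,6,0,9,4,1,10,5,7,-1,8]
j=1: A[1]=6 ≤ 8 → i=1, swap A[1],A[1] (no change) → [2,6,0,9,4,1,10,5,7,-1,8]
j=2: A[2]=0 ≤ 8 → i=2, swap A[2],A[2] (no change) → [2,6,0,9,4,1,10,5,7,-1,8]
j=3: A[3]=9 > 8 → no swap
j=4: A[4]=4 ≤ 8 → i=3, swap A[3],A[4] → [2,6,0,4,9,1,10,5,7,-1,8]
j=5: A[5]=1 ≤ 8 → i=4, swap A[4],A[5] → [2,6,0,4,1,9,10,5,7,-1,8]
j=6: A[6]=10 > 8 → no swap
j=7: A[7]=5 ≤ 8 → i=5, swap A[5],A[7] → [2,6,0,4,1,5,10,9,7,-1,8]
j=8: A[8]=7 ≤ 8 → i=6, swap A[6],A[8] → [2,6,0,4,1,5,7,9,10,-1,8]
j=9: A[9]=-1 ≤ 8 → i=7, swap A[7],A[9] → [2,6,0,4,1,5,7,-1,10,9,8]
(after j=9) A = [2,6,0,4,1,5,7,-1,10,9,8]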